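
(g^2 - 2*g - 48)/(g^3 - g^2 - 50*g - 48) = 1/(g + 1)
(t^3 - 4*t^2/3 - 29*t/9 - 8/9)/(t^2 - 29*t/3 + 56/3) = (3*t^2 + 4*t + 1)/(3*(t - 7))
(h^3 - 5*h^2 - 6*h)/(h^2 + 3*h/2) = 2*(h^2 - 5*h - 6)/(2*h + 3)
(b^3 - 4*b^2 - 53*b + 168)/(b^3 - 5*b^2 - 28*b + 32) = (b^2 + 4*b - 21)/(b^2 + 3*b - 4)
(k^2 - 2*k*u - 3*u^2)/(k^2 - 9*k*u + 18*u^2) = (-k - u)/(-k + 6*u)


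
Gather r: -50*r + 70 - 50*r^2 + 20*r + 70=-50*r^2 - 30*r + 140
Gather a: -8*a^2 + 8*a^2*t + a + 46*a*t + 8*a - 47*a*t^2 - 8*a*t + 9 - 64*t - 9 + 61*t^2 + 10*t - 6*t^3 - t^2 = a^2*(8*t - 8) + a*(-47*t^2 + 38*t + 9) - 6*t^3 + 60*t^2 - 54*t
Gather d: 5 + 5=10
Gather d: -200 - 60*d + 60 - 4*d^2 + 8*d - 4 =-4*d^2 - 52*d - 144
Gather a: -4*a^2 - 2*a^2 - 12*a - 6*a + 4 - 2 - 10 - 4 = -6*a^2 - 18*a - 12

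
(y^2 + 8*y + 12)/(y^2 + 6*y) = (y + 2)/y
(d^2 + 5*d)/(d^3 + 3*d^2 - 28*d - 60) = d*(d + 5)/(d^3 + 3*d^2 - 28*d - 60)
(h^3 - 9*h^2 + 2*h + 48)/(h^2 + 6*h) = (h^3 - 9*h^2 + 2*h + 48)/(h*(h + 6))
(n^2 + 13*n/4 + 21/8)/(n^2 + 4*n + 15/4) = (4*n + 7)/(2*(2*n + 5))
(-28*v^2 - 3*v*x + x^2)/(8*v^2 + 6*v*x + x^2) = (-7*v + x)/(2*v + x)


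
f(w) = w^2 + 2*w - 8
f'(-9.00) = -16.00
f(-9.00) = 55.00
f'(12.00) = 26.00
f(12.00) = 160.00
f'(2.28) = 6.56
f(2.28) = 1.76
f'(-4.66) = -7.32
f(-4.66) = 4.40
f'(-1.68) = -1.36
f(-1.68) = -8.54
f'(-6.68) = -11.36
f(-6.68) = 23.26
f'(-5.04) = -8.08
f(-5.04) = 7.32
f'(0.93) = 3.86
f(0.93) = -5.28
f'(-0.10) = 1.80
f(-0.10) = -8.19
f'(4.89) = 11.78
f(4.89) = 25.69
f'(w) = 2*w + 2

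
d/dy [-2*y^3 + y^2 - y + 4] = -6*y^2 + 2*y - 1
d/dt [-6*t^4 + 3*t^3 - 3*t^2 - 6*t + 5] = -24*t^3 + 9*t^2 - 6*t - 6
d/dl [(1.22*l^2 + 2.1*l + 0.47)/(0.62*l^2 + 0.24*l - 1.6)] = (-1.0092*l^2 - 4.4868*l - 3.4728)/(0.3844*l^4 + 0.2976*l^3 - 1.9264*l^2 - 0.768*l + 2.56)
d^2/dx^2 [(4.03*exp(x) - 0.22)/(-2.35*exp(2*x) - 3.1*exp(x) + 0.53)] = (-22.255675*exp(4*x) + 34.21835*exp(3*x) - 25.30809*exp(2*x) - 3.41105*exp(x) - 0.770567)*exp(x)/(12.977875*exp(6*x) + 51.35925*exp(5*x) + 58.969725*exp(4*x) + 6.6247*exp(3*x) - 13.299555*exp(2*x) + 2.61237*exp(x) - 0.148877)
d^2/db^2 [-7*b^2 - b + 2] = -14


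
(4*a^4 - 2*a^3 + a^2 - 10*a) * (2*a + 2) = 8*a^5 + 4*a^4 - 2*a^3 - 18*a^2 - 20*a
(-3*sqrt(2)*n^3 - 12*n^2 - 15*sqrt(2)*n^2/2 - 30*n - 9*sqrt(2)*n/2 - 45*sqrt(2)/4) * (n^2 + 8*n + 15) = -3*sqrt(2)*n^5 - 63*sqrt(2)*n^4/2 - 12*n^4 - 219*sqrt(2)*n^3/2 - 126*n^3 - 420*n^2 - 639*sqrt(2)*n^2/4 - 450*n - 315*sqrt(2)*n/2 - 675*sqrt(2)/4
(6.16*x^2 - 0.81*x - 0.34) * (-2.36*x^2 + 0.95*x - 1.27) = -14.5376*x^4 + 7.7636*x^3 - 7.7903*x^2 + 0.7057*x + 0.4318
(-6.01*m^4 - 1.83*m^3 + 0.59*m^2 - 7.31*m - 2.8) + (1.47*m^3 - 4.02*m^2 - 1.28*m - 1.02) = -6.01*m^4 - 0.36*m^3 - 3.43*m^2 - 8.59*m - 3.82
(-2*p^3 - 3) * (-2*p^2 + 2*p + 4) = 4*p^5 - 4*p^4 - 8*p^3 + 6*p^2 - 6*p - 12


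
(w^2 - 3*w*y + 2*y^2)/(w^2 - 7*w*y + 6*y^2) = (-w + 2*y)/(-w + 6*y)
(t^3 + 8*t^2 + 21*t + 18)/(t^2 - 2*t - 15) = (t^2 + 5*t + 6)/(t - 5)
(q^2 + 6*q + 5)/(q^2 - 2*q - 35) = (q + 1)/(q - 7)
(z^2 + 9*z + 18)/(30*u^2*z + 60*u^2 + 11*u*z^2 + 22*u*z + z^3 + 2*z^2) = (z^2 + 9*z + 18)/(30*u^2*z + 60*u^2 + 11*u*z^2 + 22*u*z + z^3 + 2*z^2)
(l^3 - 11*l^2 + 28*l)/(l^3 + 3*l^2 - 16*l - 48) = l*(l - 7)/(l^2 + 7*l + 12)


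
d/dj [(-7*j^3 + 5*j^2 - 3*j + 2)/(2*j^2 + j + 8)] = (-14*j^4 - 14*j^3 - 157*j^2 + 72*j - 26)/(4*j^4 + 4*j^3 + 33*j^2 + 16*j + 64)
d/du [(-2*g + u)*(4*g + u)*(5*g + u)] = 2*g^2 + 14*g*u + 3*u^2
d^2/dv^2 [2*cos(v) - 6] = -2*cos(v)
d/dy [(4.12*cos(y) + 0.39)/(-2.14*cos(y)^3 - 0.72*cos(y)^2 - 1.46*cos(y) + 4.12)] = -(17.6336*cos(y)^3 + 5.4702*cos(y)^2 + 0.561599999999995*cos(y) + 17.5438)*sin(y)/(2.14*cos(y)^3 + 0.72*cos(y)^2 + 1.46*cos(y) - 4.12)^2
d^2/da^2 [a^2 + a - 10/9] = 2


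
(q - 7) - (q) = -7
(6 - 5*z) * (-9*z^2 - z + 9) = 45*z^3 - 49*z^2 - 51*z + 54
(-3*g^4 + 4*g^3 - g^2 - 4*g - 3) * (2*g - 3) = -6*g^5 + 17*g^4 - 14*g^3 - 5*g^2 + 6*g + 9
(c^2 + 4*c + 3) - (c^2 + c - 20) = 3*c + 23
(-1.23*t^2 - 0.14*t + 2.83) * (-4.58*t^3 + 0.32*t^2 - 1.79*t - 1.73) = 5.6334*t^5 + 0.2476*t^4 - 10.8045*t^3 + 3.2841*t^2 - 4.8235*t - 4.8959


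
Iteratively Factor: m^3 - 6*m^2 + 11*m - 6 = (m - 2)*(m^2 - 4*m + 3) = (m - 3)*(m - 2)*(m - 1)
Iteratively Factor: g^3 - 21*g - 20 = (g + 1)*(g^2 - g - 20) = (g + 1)*(g + 4)*(g - 5)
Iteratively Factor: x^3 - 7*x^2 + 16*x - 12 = (x - 2)*(x^2 - 5*x + 6) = (x - 2)^2*(x - 3)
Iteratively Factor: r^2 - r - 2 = (r - 2)*(r + 1)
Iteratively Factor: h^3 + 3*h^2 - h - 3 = (h + 1)*(h^2 + 2*h - 3) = (h - 1)*(h + 1)*(h + 3)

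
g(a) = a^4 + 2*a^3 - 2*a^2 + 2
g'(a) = 4*a^3 + 6*a^2 - 4*a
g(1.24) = 5.10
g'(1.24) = 11.89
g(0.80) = 2.15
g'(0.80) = 2.69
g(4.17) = 414.62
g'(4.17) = 377.70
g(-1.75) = -5.46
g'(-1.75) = 3.94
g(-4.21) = 131.46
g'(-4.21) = -175.29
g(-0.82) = 0.00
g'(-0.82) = 5.11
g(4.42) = 517.30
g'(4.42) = 444.94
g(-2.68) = 0.72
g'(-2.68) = -23.18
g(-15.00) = 43427.00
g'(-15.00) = -12090.00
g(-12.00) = 16994.00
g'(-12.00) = -6000.00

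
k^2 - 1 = (k - 1)*(k + 1)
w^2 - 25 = (w - 5)*(w + 5)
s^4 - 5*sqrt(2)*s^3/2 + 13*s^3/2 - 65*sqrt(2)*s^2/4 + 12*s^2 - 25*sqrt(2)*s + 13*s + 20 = (s + 5/2)*(s + 4)*(s - 2*sqrt(2))*(s - sqrt(2)/2)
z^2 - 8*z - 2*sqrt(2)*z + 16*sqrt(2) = (z - 8)*(z - 2*sqrt(2))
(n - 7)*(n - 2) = n^2 - 9*n + 14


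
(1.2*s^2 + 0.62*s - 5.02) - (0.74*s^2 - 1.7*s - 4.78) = 0.46*s^2 + 2.32*s - 0.239999999999999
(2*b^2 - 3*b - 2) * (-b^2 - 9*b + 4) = -2*b^4 - 15*b^3 + 37*b^2 + 6*b - 8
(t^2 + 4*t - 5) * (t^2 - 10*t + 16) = t^4 - 6*t^3 - 29*t^2 + 114*t - 80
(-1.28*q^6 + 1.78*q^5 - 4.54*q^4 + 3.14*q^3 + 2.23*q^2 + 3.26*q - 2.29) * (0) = 0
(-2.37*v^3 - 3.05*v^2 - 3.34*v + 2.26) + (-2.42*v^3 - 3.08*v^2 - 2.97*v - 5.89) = -4.79*v^3 - 6.13*v^2 - 6.31*v - 3.63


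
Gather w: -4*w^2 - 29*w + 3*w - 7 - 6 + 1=-4*w^2 - 26*w - 12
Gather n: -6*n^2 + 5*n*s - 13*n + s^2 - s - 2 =-6*n^2 + n*(5*s - 13) + s^2 - s - 2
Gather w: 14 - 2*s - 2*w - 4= -2*s - 2*w + 10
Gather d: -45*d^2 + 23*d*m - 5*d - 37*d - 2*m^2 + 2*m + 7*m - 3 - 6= -45*d^2 + d*(23*m - 42) - 2*m^2 + 9*m - 9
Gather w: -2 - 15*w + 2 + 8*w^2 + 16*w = 8*w^2 + w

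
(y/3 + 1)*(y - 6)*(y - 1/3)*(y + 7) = y^4/3 + 11*y^3/9 - 121*y^2/9 - 113*y/3 + 14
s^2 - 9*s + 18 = (s - 6)*(s - 3)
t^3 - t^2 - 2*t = t*(t - 2)*(t + 1)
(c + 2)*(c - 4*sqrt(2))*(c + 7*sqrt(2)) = c^3 + 2*c^2 + 3*sqrt(2)*c^2 - 56*c + 6*sqrt(2)*c - 112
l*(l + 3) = l^2 + 3*l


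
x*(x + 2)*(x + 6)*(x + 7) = x^4 + 15*x^3 + 68*x^2 + 84*x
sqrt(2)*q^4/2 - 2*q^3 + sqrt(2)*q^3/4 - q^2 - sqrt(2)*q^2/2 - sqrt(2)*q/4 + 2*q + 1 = (q - 1)*(q + 1/2)*(q - 2*sqrt(2))*(sqrt(2)*q/2 + sqrt(2)/2)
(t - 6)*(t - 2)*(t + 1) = t^3 - 7*t^2 + 4*t + 12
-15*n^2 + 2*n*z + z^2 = (-3*n + z)*(5*n + z)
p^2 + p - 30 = (p - 5)*(p + 6)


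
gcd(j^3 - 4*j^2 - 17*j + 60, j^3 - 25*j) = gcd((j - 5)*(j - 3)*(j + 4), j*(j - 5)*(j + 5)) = j - 5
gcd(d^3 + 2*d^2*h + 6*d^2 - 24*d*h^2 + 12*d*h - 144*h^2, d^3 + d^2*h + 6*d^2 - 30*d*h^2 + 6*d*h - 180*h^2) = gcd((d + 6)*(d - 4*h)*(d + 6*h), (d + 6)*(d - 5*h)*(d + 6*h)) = d^2 + 6*d*h + 6*d + 36*h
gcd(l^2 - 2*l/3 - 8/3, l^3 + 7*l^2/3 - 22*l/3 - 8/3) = l - 2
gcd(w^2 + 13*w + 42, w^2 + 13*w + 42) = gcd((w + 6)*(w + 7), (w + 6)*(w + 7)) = w^2 + 13*w + 42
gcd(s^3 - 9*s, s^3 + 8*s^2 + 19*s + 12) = s + 3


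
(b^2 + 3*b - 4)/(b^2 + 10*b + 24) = (b - 1)/(b + 6)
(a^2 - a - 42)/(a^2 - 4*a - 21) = (a + 6)/(a + 3)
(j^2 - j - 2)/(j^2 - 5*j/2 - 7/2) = 2*(j - 2)/(2*j - 7)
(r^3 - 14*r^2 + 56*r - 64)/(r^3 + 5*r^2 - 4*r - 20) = (r^2 - 12*r + 32)/(r^2 + 7*r + 10)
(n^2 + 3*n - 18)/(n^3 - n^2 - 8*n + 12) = (n^2 + 3*n - 18)/(n^3 - n^2 - 8*n + 12)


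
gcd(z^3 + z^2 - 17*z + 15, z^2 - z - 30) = z + 5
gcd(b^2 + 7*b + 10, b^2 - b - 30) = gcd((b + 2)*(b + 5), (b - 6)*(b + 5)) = b + 5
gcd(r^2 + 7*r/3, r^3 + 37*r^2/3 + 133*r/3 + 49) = r + 7/3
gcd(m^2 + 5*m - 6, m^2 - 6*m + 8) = 1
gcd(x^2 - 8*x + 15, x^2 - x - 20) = x - 5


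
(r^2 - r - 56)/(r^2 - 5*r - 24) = (r + 7)/(r + 3)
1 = 1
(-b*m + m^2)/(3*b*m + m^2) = (-b + m)/(3*b + m)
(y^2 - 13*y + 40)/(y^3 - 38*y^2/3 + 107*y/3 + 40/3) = 3/(3*y + 1)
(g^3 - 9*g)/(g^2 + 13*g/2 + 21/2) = 2*g*(g - 3)/(2*g + 7)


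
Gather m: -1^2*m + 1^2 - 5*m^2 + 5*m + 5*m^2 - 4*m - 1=0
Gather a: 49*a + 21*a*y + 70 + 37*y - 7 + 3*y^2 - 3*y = a*(21*y + 49) + 3*y^2 + 34*y + 63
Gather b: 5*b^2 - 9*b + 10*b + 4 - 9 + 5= 5*b^2 + b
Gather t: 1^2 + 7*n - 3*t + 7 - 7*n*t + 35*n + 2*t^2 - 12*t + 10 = 42*n + 2*t^2 + t*(-7*n - 15) + 18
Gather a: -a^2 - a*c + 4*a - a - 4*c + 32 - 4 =-a^2 + a*(3 - c) - 4*c + 28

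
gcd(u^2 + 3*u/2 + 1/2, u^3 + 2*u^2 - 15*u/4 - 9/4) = u + 1/2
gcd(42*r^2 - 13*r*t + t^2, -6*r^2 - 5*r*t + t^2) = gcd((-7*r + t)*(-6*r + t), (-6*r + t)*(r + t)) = 6*r - t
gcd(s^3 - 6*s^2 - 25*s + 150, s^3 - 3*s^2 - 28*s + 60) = s^2 - s - 30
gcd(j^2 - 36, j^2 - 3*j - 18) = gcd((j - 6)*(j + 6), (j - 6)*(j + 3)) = j - 6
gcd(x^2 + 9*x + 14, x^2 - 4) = x + 2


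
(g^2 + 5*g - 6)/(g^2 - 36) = (g - 1)/(g - 6)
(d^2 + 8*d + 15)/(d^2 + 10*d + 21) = (d + 5)/(d + 7)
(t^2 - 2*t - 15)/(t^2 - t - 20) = (t + 3)/(t + 4)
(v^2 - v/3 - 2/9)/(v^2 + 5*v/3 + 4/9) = (3*v - 2)/(3*v + 4)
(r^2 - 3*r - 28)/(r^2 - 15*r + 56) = (r + 4)/(r - 8)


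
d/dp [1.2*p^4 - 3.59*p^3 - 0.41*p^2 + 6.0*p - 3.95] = 4.8*p^3 - 10.77*p^2 - 0.82*p + 6.0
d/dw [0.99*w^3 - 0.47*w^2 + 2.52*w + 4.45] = 2.97*w^2 - 0.94*w + 2.52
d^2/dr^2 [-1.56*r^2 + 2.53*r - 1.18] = -3.12000000000000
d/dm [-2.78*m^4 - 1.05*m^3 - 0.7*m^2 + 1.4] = m*(-11.12*m^2 - 3.15*m - 1.4)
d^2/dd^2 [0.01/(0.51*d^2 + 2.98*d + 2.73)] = (-0.005202*d^2 - 0.030396*d + 0.01*(1.02*d + 2.98)*(2.04*d + 5.96) - 0.027846)/(0.51*d^2 + 2.98*d + 2.73)^3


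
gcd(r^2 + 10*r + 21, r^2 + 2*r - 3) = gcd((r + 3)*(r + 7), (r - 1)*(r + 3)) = r + 3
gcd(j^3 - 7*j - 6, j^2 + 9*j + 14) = j + 2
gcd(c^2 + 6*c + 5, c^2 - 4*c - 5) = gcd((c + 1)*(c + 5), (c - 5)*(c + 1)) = c + 1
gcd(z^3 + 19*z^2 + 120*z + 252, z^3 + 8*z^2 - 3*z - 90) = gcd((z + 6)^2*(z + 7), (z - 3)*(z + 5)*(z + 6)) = z + 6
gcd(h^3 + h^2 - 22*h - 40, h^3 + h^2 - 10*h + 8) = h + 4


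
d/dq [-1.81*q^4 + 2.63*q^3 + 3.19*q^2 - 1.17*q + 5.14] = -7.24*q^3 + 7.89*q^2 + 6.38*q - 1.17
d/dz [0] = 0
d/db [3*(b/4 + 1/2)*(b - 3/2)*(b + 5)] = 9*b^2/4 + 33*b/4 - 3/8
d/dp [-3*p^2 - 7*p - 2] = -6*p - 7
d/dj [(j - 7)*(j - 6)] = 2*j - 13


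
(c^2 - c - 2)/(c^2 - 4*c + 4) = (c + 1)/(c - 2)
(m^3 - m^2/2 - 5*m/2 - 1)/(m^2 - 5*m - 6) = (m^2 - 3*m/2 - 1)/(m - 6)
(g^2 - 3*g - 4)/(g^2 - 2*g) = (g^2 - 3*g - 4)/(g*(g - 2))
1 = 1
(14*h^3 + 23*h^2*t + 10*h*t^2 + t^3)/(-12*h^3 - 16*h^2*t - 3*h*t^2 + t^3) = (7*h + t)/(-6*h + t)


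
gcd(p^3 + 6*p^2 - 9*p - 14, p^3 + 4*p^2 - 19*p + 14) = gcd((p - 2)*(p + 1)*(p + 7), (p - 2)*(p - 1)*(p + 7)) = p^2 + 5*p - 14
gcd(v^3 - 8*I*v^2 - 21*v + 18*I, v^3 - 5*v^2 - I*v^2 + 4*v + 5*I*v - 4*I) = 1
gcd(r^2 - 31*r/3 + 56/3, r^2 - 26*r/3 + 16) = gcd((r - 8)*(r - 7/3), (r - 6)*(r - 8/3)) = 1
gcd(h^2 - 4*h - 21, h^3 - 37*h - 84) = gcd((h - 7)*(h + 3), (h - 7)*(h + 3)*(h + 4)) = h^2 - 4*h - 21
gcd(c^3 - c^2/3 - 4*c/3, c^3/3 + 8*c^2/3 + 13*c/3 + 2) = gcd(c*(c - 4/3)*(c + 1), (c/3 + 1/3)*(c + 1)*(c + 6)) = c + 1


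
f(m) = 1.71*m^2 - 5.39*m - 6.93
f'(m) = 3.42*m - 5.39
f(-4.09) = 43.72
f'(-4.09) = -19.38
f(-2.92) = 23.39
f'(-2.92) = -15.38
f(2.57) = -9.49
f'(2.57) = 3.40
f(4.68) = 5.30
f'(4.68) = 10.62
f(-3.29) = 29.31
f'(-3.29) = -16.64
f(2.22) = -10.47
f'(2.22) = 2.20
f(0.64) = -9.68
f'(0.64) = -3.20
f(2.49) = -9.75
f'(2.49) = 3.13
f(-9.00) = 180.09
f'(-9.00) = -36.17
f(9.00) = 83.07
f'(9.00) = 25.39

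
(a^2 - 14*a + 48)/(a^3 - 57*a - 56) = (a - 6)/(a^2 + 8*a + 7)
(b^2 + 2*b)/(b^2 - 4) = b/(b - 2)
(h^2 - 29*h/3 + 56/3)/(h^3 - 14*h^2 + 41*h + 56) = (h - 8/3)/(h^2 - 7*h - 8)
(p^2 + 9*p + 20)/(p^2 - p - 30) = (p + 4)/(p - 6)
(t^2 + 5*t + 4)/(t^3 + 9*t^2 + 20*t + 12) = (t + 4)/(t^2 + 8*t + 12)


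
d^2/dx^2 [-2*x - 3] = 0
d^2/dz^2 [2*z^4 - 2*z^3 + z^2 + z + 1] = 24*z^2 - 12*z + 2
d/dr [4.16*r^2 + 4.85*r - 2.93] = 8.32*r + 4.85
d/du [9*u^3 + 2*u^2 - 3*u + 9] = 27*u^2 + 4*u - 3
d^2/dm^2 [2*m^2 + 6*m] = 4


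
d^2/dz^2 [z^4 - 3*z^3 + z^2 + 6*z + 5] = 12*z^2 - 18*z + 2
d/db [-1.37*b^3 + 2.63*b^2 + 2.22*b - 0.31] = -4.11*b^2 + 5.26*b + 2.22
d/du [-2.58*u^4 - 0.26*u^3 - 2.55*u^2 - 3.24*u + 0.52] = -10.32*u^3 - 0.78*u^2 - 5.1*u - 3.24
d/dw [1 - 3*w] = -3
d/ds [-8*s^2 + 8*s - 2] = 8 - 16*s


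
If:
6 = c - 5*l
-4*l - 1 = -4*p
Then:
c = 5*p + 19/4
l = p - 1/4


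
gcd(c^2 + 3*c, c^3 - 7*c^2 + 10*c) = c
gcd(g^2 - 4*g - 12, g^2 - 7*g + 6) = g - 6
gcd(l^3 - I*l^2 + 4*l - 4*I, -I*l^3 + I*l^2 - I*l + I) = l - I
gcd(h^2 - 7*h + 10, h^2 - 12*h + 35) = h - 5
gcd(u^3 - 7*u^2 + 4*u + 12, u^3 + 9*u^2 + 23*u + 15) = u + 1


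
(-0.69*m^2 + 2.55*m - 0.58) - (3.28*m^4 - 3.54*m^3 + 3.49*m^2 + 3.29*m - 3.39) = -3.28*m^4 + 3.54*m^3 - 4.18*m^2 - 0.74*m + 2.81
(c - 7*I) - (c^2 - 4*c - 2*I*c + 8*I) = -c^2 + 5*c + 2*I*c - 15*I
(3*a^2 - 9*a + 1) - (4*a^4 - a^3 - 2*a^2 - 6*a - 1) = -4*a^4 + a^3 + 5*a^2 - 3*a + 2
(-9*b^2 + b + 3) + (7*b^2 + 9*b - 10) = -2*b^2 + 10*b - 7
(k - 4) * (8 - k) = -k^2 + 12*k - 32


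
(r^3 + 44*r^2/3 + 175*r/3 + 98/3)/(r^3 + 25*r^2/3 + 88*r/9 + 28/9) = 3*(r + 7)/(3*r + 2)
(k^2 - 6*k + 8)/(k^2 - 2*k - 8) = (k - 2)/(k + 2)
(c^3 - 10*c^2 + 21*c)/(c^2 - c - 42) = c*(c - 3)/(c + 6)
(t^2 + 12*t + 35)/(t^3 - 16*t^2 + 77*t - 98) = (t^2 + 12*t + 35)/(t^3 - 16*t^2 + 77*t - 98)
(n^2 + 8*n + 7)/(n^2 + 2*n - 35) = (n + 1)/(n - 5)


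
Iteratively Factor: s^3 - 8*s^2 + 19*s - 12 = (s - 4)*(s^2 - 4*s + 3) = (s - 4)*(s - 1)*(s - 3)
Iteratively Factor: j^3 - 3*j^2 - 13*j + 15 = (j + 3)*(j^2 - 6*j + 5) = (j - 1)*(j + 3)*(j - 5)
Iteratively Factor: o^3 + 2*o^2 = (o)*(o^2 + 2*o) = o^2*(o + 2)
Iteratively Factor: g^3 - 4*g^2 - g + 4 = (g - 1)*(g^2 - 3*g - 4) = (g - 4)*(g - 1)*(g + 1)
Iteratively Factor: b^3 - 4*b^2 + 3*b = (b)*(b^2 - 4*b + 3) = b*(b - 3)*(b - 1)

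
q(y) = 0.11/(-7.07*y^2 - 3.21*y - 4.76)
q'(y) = 0.11*(14.14*y + 3.21)/(-7.07*y^2 - 3.21*y - 4.76)^2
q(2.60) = -0.00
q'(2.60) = 0.00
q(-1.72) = -0.01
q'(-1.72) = -0.01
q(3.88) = -0.00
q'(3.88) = 0.00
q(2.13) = -0.00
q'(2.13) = 0.00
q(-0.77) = -0.02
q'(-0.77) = -0.02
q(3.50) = -0.00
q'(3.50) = 0.00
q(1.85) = -0.00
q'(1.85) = 0.00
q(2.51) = -0.00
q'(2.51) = 0.00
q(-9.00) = -0.00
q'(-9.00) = -0.00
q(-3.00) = -0.00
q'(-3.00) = -0.00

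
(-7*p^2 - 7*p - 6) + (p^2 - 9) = -6*p^2 - 7*p - 15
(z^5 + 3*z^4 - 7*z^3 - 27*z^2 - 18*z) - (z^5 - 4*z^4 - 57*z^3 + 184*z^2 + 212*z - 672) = 7*z^4 + 50*z^3 - 211*z^2 - 230*z + 672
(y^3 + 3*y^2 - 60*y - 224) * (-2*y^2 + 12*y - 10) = -2*y^5 + 6*y^4 + 146*y^3 - 302*y^2 - 2088*y + 2240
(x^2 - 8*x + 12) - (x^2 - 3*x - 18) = 30 - 5*x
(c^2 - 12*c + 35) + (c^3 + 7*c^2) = c^3 + 8*c^2 - 12*c + 35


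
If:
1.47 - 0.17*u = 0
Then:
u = 8.65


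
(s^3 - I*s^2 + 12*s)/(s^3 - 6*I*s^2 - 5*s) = (-s^2 + I*s - 12)/(-s^2 + 6*I*s + 5)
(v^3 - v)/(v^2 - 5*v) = (v^2 - 1)/(v - 5)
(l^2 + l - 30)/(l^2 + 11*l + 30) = (l - 5)/(l + 5)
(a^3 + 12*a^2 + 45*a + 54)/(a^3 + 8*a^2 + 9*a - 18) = (a + 3)/(a - 1)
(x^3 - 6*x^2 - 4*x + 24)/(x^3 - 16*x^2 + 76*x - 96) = (x + 2)/(x - 8)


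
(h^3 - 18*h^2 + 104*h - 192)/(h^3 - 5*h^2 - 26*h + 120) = (h - 8)/(h + 5)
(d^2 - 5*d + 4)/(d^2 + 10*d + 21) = (d^2 - 5*d + 4)/(d^2 + 10*d + 21)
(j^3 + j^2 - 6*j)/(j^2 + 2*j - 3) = j*(j - 2)/(j - 1)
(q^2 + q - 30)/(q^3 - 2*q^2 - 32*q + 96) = (q - 5)/(q^2 - 8*q + 16)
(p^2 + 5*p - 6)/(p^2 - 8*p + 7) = (p + 6)/(p - 7)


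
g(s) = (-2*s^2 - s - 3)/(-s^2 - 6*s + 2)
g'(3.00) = 0.06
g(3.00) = 0.96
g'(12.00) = 0.03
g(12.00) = 1.42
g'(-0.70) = -0.15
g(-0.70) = -0.57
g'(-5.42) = 14.33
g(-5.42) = -10.95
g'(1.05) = -0.77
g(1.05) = 1.16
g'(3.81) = 0.07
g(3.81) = 1.01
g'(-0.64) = -0.22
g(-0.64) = -0.59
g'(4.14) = 0.07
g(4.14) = 1.04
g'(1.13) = -0.59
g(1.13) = 1.10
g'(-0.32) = -0.99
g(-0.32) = -0.76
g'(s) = (-4*s - 1)/(-s^2 - 6*s + 2) + (2*s + 6)*(-2*s^2 - s - 3)/(-s^2 - 6*s + 2)^2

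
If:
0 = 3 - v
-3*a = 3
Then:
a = -1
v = 3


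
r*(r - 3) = r^2 - 3*r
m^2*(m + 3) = m^3 + 3*m^2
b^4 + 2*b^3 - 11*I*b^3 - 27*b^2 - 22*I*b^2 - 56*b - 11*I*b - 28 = (b - 7*I)*(b - 4*I)*(-I*b - I)*(I*b + I)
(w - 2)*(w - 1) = w^2 - 3*w + 2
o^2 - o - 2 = (o - 2)*(o + 1)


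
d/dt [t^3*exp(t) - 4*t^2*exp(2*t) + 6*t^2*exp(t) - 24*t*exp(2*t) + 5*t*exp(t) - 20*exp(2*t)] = (t^3 - 8*t^2*exp(t) + 9*t^2 - 56*t*exp(t) + 17*t - 64*exp(t) + 5)*exp(t)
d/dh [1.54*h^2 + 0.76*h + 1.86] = 3.08*h + 0.76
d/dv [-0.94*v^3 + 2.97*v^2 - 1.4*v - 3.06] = -2.82*v^2 + 5.94*v - 1.4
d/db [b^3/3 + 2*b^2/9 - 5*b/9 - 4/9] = b^2 + 4*b/9 - 5/9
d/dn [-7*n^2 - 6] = -14*n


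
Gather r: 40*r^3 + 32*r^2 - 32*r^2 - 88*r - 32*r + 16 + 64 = 40*r^3 - 120*r + 80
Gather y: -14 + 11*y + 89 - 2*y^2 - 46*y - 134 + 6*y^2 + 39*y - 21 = 4*y^2 + 4*y - 80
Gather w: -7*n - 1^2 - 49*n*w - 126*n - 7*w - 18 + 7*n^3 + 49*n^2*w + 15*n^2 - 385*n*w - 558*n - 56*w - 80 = 7*n^3 + 15*n^2 - 691*n + w*(49*n^2 - 434*n - 63) - 99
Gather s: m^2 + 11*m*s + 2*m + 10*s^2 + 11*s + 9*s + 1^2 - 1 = m^2 + 2*m + 10*s^2 + s*(11*m + 20)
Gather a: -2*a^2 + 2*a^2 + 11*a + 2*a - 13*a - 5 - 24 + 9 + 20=0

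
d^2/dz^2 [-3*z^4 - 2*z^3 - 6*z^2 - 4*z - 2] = -36*z^2 - 12*z - 12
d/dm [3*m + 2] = 3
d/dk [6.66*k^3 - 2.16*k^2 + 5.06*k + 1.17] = 19.98*k^2 - 4.32*k + 5.06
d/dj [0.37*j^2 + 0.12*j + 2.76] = 0.74*j + 0.12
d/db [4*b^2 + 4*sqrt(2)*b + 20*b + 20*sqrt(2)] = 8*b + 4*sqrt(2) + 20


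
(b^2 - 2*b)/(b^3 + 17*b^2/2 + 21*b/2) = 2*(b - 2)/(2*b^2 + 17*b + 21)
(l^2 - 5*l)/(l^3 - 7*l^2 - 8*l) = (5 - l)/(-l^2 + 7*l + 8)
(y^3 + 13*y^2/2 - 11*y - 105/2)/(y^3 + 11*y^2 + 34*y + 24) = (2*y^3 + 13*y^2 - 22*y - 105)/(2*(y^3 + 11*y^2 + 34*y + 24))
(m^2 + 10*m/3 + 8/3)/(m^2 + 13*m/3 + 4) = (m + 2)/(m + 3)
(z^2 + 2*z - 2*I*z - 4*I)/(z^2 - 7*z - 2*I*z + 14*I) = (z + 2)/(z - 7)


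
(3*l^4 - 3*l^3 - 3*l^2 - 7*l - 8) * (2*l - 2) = 6*l^5 - 12*l^4 - 8*l^2 - 2*l + 16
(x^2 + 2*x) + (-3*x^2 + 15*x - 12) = -2*x^2 + 17*x - 12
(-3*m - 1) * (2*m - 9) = -6*m^2 + 25*m + 9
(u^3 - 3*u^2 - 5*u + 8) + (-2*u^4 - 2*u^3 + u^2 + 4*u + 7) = -2*u^4 - u^3 - 2*u^2 - u + 15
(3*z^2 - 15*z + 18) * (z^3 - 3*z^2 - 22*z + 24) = 3*z^5 - 24*z^4 - 3*z^3 + 348*z^2 - 756*z + 432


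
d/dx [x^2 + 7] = 2*x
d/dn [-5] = 0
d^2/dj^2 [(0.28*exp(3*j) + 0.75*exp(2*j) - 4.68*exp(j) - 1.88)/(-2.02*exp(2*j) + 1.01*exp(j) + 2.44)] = (-1.142512*exp(6*j) + 1.71376800000001*exp(5*j) + 19.1837379999999*exp(4*j) + 17.090917*exp(3*j) + 106.346004*exp(2*j) + 9.588172*exp(j) + 23.229776)*exp(j)/(8.242408*exp(6*j) - 12.363612*exp(5*j) - 23.686722*exp(4*j) + 28.838227*exp(3*j) + 28.611684*exp(2*j) - 18.039408*exp(j) - 14.526784)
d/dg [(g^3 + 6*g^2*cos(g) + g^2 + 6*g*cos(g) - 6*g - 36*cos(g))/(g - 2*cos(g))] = (-8*g^3*sin(g) + 2*g^3 - 8*g^2*sin(g) + g^2 + 48*g*sin(g) - 24*g*cos(g)^2 - 4*g*cos(g) - 12*cos(g)^2 + 48*cos(g))/(g - 2*cos(g))^2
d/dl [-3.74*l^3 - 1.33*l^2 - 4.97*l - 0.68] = -11.22*l^2 - 2.66*l - 4.97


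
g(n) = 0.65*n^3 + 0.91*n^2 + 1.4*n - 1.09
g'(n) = 1.95*n^2 + 1.82*n + 1.4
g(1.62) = 6.33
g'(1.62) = 9.47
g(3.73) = 50.52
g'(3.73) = 35.32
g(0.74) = 0.71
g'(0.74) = 3.81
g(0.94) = 1.57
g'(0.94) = 4.83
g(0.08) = -0.97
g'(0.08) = 1.56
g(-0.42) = -1.57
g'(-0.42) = 0.98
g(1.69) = 7.01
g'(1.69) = 10.05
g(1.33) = 3.91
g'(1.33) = 7.27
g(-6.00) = -117.13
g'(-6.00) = 60.68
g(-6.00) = -117.13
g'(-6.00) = 60.68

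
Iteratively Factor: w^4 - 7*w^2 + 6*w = (w - 2)*(w^3 + 2*w^2 - 3*w) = (w - 2)*(w - 1)*(w^2 + 3*w) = (w - 2)*(w - 1)*(w + 3)*(w)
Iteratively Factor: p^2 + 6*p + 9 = (p + 3)*(p + 3)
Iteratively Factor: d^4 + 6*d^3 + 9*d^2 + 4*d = (d + 1)*(d^3 + 5*d^2 + 4*d) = (d + 1)^2*(d^2 + 4*d) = d*(d + 1)^2*(d + 4)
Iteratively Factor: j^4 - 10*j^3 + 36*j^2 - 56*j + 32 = (j - 2)*(j^3 - 8*j^2 + 20*j - 16) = (j - 2)^2*(j^2 - 6*j + 8) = (j - 2)^3*(j - 4)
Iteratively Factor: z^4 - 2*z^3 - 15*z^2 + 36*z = (z - 3)*(z^3 + z^2 - 12*z) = (z - 3)^2*(z^2 + 4*z) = z*(z - 3)^2*(z + 4)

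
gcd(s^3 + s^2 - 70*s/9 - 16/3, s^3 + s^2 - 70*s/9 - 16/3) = s^3 + s^2 - 70*s/9 - 16/3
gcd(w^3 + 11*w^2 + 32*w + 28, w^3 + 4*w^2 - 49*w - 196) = w + 7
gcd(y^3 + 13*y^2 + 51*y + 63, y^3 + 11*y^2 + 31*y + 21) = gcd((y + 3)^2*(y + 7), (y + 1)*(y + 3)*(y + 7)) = y^2 + 10*y + 21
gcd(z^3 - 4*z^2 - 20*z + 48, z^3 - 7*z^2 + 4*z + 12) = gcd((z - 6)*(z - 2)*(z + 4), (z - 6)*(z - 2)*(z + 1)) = z^2 - 8*z + 12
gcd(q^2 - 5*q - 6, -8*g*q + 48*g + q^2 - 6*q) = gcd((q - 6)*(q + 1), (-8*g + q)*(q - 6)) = q - 6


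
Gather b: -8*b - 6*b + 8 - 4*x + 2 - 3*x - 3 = -14*b - 7*x + 7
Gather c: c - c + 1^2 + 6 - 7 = 0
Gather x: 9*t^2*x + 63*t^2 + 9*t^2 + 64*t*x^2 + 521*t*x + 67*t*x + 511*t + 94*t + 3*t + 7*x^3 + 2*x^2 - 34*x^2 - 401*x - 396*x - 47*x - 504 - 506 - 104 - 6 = 72*t^2 + 608*t + 7*x^3 + x^2*(64*t - 32) + x*(9*t^2 + 588*t - 844) - 1120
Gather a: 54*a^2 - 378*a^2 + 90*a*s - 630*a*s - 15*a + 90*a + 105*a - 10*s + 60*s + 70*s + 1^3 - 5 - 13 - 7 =-324*a^2 + a*(180 - 540*s) + 120*s - 24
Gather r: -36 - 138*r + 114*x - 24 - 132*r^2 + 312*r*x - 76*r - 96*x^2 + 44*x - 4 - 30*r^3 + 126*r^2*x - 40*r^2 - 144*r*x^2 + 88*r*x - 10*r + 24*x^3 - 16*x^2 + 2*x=-30*r^3 + r^2*(126*x - 172) + r*(-144*x^2 + 400*x - 224) + 24*x^3 - 112*x^2 + 160*x - 64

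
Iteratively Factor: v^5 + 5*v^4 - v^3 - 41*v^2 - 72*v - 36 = (v + 2)*(v^4 + 3*v^3 - 7*v^2 - 27*v - 18) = (v - 3)*(v + 2)*(v^3 + 6*v^2 + 11*v + 6) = (v - 3)*(v + 2)^2*(v^2 + 4*v + 3) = (v - 3)*(v + 2)^2*(v + 3)*(v + 1)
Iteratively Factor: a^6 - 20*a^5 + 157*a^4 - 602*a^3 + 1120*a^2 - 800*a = (a - 4)*(a^5 - 16*a^4 + 93*a^3 - 230*a^2 + 200*a) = (a - 5)*(a - 4)*(a^4 - 11*a^3 + 38*a^2 - 40*a) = a*(a - 5)*(a - 4)*(a^3 - 11*a^2 + 38*a - 40) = a*(a - 5)*(a - 4)*(a - 2)*(a^2 - 9*a + 20) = a*(a - 5)^2*(a - 4)*(a - 2)*(a - 4)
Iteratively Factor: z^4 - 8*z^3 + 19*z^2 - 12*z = (z - 1)*(z^3 - 7*z^2 + 12*z) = z*(z - 1)*(z^2 - 7*z + 12) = z*(z - 3)*(z - 1)*(z - 4)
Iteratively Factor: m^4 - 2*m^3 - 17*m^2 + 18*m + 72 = (m - 4)*(m^3 + 2*m^2 - 9*m - 18) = (m - 4)*(m + 2)*(m^2 - 9) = (m - 4)*(m - 3)*(m + 2)*(m + 3)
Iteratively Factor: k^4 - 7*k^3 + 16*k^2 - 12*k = (k - 2)*(k^3 - 5*k^2 + 6*k) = (k - 2)^2*(k^2 - 3*k) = (k - 3)*(k - 2)^2*(k)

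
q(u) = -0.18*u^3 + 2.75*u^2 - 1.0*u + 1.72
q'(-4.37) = -35.35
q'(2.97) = 10.57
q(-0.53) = 3.05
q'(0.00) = -1.00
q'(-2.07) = -14.70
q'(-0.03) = -1.17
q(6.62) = 63.40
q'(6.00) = 12.56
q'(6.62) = 11.74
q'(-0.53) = -4.07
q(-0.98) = 5.51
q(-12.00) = 720.76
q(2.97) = 18.29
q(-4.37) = 73.63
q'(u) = -0.54*u^2 + 5.5*u - 1.0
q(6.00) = 55.84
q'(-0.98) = -6.91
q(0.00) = 1.72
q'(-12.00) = -144.76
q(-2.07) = 17.17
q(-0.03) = 1.75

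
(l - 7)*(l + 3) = l^2 - 4*l - 21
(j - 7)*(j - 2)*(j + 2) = j^3 - 7*j^2 - 4*j + 28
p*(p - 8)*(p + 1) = p^3 - 7*p^2 - 8*p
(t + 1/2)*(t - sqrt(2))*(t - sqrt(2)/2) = t^3 - 3*sqrt(2)*t^2/2 + t^2/2 - 3*sqrt(2)*t/4 + t + 1/2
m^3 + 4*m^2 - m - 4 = (m - 1)*(m + 1)*(m + 4)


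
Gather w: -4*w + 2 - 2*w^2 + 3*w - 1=-2*w^2 - w + 1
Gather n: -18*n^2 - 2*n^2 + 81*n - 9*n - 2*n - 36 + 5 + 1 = -20*n^2 + 70*n - 30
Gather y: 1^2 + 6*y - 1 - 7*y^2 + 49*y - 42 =-7*y^2 + 55*y - 42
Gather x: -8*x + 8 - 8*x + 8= 16 - 16*x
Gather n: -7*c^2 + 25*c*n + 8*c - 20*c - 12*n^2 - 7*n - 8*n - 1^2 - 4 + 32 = -7*c^2 - 12*c - 12*n^2 + n*(25*c - 15) + 27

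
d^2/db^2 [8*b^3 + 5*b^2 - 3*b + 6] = 48*b + 10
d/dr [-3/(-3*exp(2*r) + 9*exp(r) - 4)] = (27 - 18*exp(r))*exp(r)/(3*exp(2*r) - 9*exp(r) + 4)^2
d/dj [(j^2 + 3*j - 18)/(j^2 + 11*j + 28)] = 2*(4*j^2 + 46*j + 141)/(j^4 + 22*j^3 + 177*j^2 + 616*j + 784)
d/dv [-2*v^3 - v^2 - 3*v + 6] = -6*v^2 - 2*v - 3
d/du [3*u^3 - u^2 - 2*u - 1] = 9*u^2 - 2*u - 2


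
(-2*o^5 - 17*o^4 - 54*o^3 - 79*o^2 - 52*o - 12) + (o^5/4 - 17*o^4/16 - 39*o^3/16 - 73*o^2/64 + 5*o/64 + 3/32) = -7*o^5/4 - 289*o^4/16 - 903*o^3/16 - 5129*o^2/64 - 3323*o/64 - 381/32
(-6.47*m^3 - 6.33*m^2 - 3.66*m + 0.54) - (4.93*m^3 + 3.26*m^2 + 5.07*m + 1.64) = -11.4*m^3 - 9.59*m^2 - 8.73*m - 1.1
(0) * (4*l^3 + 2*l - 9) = 0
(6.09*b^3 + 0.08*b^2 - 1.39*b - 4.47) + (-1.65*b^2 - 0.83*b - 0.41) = 6.09*b^3 - 1.57*b^2 - 2.22*b - 4.88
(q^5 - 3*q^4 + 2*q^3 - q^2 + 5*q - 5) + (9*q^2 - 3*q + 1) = q^5 - 3*q^4 + 2*q^3 + 8*q^2 + 2*q - 4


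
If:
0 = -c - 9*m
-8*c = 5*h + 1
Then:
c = -9*m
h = 72*m/5 - 1/5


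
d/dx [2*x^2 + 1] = 4*x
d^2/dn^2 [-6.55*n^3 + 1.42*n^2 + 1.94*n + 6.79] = 2.84 - 39.3*n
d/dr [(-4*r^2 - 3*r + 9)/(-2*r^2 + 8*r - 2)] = (-19*r^2 + 26*r - 33)/(2*(r^4 - 8*r^3 + 18*r^2 - 8*r + 1))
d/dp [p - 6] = 1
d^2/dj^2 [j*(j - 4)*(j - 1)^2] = 12*j^2 - 36*j + 18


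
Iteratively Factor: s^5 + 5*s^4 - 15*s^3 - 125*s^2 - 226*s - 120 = (s + 3)*(s^4 + 2*s^3 - 21*s^2 - 62*s - 40) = (s + 1)*(s + 3)*(s^3 + s^2 - 22*s - 40) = (s + 1)*(s + 3)*(s + 4)*(s^2 - 3*s - 10) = (s - 5)*(s + 1)*(s + 3)*(s + 4)*(s + 2)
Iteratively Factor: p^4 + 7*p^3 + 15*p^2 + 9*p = (p + 3)*(p^3 + 4*p^2 + 3*p) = p*(p + 3)*(p^2 + 4*p + 3) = p*(p + 1)*(p + 3)*(p + 3)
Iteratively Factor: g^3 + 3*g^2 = (g)*(g^2 + 3*g) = g*(g + 3)*(g)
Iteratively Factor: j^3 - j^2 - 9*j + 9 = (j + 3)*(j^2 - 4*j + 3) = (j - 3)*(j + 3)*(j - 1)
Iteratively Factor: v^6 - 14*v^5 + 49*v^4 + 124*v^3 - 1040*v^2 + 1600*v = (v - 5)*(v^5 - 9*v^4 + 4*v^3 + 144*v^2 - 320*v) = v*(v - 5)*(v^4 - 9*v^3 + 4*v^2 + 144*v - 320) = v*(v - 5)^2*(v^3 - 4*v^2 - 16*v + 64) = v*(v - 5)^2*(v - 4)*(v^2 - 16) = v*(v - 5)^2*(v - 4)^2*(v + 4)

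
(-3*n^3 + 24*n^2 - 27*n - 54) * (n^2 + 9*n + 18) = -3*n^5 - 3*n^4 + 135*n^3 + 135*n^2 - 972*n - 972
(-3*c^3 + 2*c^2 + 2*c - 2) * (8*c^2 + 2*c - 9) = -24*c^5 + 10*c^4 + 47*c^3 - 30*c^2 - 22*c + 18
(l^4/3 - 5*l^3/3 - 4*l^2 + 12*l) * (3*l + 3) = l^5 - 4*l^4 - 17*l^3 + 24*l^2 + 36*l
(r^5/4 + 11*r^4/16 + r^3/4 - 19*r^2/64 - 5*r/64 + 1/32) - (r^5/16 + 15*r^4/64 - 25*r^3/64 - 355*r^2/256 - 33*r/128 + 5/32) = 3*r^5/16 + 29*r^4/64 + 41*r^3/64 + 279*r^2/256 + 23*r/128 - 1/8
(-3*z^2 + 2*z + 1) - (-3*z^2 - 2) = 2*z + 3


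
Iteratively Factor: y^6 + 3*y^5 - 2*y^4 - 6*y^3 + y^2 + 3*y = (y + 1)*(y^5 + 2*y^4 - 4*y^3 - 2*y^2 + 3*y) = (y + 1)*(y + 3)*(y^4 - y^3 - y^2 + y) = (y - 1)*(y + 1)*(y + 3)*(y^3 - y) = (y - 1)*(y + 1)^2*(y + 3)*(y^2 - y) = (y - 1)^2*(y + 1)^2*(y + 3)*(y)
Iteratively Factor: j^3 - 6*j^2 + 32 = (j + 2)*(j^2 - 8*j + 16) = (j - 4)*(j + 2)*(j - 4)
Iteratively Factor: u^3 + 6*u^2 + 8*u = (u + 4)*(u^2 + 2*u) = u*(u + 4)*(u + 2)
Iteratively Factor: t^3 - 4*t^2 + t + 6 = (t - 2)*(t^2 - 2*t - 3) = (t - 3)*(t - 2)*(t + 1)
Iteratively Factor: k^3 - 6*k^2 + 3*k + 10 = (k + 1)*(k^2 - 7*k + 10) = (k - 5)*(k + 1)*(k - 2)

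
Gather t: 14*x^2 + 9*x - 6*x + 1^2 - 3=14*x^2 + 3*x - 2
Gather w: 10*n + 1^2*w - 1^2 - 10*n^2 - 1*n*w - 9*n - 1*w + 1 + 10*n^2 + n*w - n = 0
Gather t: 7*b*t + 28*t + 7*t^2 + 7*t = 7*t^2 + t*(7*b + 35)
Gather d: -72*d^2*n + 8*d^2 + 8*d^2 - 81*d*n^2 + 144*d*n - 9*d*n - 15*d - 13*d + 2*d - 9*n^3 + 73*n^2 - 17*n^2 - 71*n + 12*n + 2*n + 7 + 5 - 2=d^2*(16 - 72*n) + d*(-81*n^2 + 135*n - 26) - 9*n^3 + 56*n^2 - 57*n + 10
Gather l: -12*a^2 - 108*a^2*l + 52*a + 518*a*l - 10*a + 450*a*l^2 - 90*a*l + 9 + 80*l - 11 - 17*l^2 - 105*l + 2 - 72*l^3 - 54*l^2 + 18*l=-12*a^2 + 42*a - 72*l^3 + l^2*(450*a - 71) + l*(-108*a^2 + 428*a - 7)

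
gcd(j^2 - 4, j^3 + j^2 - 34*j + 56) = j - 2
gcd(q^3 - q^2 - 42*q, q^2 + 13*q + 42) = q + 6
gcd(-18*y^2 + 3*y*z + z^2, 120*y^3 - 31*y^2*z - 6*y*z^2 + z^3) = 3*y - z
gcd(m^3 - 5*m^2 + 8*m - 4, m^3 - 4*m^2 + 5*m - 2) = m^2 - 3*m + 2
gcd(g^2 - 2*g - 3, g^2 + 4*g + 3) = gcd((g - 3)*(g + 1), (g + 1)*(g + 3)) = g + 1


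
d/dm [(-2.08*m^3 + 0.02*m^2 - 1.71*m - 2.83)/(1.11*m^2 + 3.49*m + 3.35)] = (-2.3088*m^4 - 14.5184*m^3 - 18.9361*m^2 + 6.4166*m + 4.1482)/(1.2321*m^4 + 7.7478*m^3 + 19.6171*m^2 + 23.383*m + 11.2225)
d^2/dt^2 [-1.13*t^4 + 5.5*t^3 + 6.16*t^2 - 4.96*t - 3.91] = -13.56*t^2 + 33.0*t + 12.32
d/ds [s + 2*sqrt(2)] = 1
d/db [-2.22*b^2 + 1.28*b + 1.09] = 1.28 - 4.44*b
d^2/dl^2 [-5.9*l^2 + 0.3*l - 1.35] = -11.8000000000000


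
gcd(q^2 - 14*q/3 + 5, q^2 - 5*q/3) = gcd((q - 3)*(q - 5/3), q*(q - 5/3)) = q - 5/3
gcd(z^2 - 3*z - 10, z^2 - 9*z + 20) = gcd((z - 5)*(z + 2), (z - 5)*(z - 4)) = z - 5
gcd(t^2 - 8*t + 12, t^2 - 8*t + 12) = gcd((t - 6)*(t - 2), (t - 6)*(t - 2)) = t^2 - 8*t + 12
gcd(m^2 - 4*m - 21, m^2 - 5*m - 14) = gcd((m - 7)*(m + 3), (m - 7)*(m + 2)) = m - 7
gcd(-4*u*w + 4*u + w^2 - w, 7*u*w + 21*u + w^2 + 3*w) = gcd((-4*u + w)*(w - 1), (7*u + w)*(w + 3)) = 1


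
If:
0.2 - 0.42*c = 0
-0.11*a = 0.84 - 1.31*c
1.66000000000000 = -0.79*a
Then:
No Solution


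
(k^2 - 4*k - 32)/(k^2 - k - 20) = (k - 8)/(k - 5)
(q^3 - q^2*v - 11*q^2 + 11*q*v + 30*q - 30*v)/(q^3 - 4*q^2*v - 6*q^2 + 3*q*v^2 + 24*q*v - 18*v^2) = (q - 5)/(q - 3*v)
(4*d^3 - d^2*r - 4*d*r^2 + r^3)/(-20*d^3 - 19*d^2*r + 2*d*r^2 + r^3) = (-d + r)/(5*d + r)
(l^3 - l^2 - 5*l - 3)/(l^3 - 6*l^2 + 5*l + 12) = (l + 1)/(l - 4)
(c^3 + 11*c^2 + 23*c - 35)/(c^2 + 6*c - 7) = c + 5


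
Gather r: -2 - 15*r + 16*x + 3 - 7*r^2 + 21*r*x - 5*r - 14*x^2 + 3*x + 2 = -7*r^2 + r*(21*x - 20) - 14*x^2 + 19*x + 3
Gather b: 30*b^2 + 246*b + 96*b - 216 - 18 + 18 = 30*b^2 + 342*b - 216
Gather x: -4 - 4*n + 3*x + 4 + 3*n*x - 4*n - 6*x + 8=-8*n + x*(3*n - 3) + 8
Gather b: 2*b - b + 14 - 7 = b + 7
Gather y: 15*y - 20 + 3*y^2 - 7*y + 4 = 3*y^2 + 8*y - 16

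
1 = 1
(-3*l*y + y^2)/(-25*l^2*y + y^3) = (3*l - y)/(25*l^2 - y^2)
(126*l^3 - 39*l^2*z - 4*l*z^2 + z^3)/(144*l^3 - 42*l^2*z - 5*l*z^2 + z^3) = (-7*l + z)/(-8*l + z)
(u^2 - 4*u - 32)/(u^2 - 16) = (u - 8)/(u - 4)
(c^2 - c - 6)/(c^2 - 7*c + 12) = (c + 2)/(c - 4)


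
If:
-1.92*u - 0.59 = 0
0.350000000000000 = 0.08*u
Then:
No Solution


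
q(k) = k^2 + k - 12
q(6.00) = 30.00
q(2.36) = -4.07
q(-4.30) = 2.19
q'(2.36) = 5.72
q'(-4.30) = -7.60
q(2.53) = -3.07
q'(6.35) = 13.70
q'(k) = 2*k + 1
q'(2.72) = 6.44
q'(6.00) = 13.00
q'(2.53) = 6.06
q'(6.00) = 13.00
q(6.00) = 30.00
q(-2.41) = -8.60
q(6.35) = 34.67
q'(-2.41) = -3.82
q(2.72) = -1.88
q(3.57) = 4.31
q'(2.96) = 6.92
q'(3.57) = 8.14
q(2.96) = -0.28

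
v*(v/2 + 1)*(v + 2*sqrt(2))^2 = v^4/2 + v^3 + 2*sqrt(2)*v^3 + 4*v^2 + 4*sqrt(2)*v^2 + 8*v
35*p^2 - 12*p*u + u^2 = (-7*p + u)*(-5*p + u)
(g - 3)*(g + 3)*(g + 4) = g^3 + 4*g^2 - 9*g - 36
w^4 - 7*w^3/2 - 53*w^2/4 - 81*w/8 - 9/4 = (w - 6)*(w + 1/2)^2*(w + 3/2)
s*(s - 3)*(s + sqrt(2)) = s^3 - 3*s^2 + sqrt(2)*s^2 - 3*sqrt(2)*s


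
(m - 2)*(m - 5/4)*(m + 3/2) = m^3 - 7*m^2/4 - 19*m/8 + 15/4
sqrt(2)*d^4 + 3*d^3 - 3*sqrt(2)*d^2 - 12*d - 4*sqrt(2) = (d - 2)*(d + 2)*(d + sqrt(2))*(sqrt(2)*d + 1)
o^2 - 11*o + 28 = (o - 7)*(o - 4)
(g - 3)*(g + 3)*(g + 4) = g^3 + 4*g^2 - 9*g - 36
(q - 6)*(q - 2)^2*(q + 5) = q^4 - 5*q^3 - 22*q^2 + 116*q - 120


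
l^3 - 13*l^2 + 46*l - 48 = (l - 8)*(l - 3)*(l - 2)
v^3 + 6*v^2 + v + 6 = (v + 6)*(v - I)*(v + I)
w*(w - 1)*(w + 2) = w^3 + w^2 - 2*w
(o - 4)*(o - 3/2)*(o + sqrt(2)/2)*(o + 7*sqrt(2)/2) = o^4 - 11*o^3/2 + 4*sqrt(2)*o^3 - 22*sqrt(2)*o^2 + 19*o^2/2 - 77*o/4 + 24*sqrt(2)*o + 21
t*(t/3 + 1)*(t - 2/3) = t^3/3 + 7*t^2/9 - 2*t/3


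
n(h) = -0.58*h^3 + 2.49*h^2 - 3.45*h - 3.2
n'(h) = -1.74*h^2 + 4.98*h - 3.45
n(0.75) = -4.63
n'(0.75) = -0.69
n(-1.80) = 14.46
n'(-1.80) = -18.05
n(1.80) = -4.72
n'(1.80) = -0.12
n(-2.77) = 37.79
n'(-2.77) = -30.60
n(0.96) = -4.73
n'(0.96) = -0.27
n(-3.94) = 84.52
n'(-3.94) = -50.08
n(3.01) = -6.84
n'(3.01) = -4.22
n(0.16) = -3.69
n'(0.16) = -2.70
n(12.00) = -688.28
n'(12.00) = -194.25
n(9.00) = -255.38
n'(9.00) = -99.57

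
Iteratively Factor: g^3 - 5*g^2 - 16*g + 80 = (g - 4)*(g^2 - g - 20) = (g - 4)*(g + 4)*(g - 5)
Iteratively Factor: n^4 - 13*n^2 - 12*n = (n + 1)*(n^3 - n^2 - 12*n) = n*(n + 1)*(n^2 - n - 12) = n*(n - 4)*(n + 1)*(n + 3)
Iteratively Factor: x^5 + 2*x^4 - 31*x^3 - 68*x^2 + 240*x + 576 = (x - 4)*(x^4 + 6*x^3 - 7*x^2 - 96*x - 144) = (x - 4)^2*(x^3 + 10*x^2 + 33*x + 36) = (x - 4)^2*(x + 3)*(x^2 + 7*x + 12) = (x - 4)^2*(x + 3)^2*(x + 4)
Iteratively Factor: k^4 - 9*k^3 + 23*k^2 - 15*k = (k - 3)*(k^3 - 6*k^2 + 5*k) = (k - 5)*(k - 3)*(k^2 - k) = (k - 5)*(k - 3)*(k - 1)*(k)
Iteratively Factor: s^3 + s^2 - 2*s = (s + 2)*(s^2 - s) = s*(s + 2)*(s - 1)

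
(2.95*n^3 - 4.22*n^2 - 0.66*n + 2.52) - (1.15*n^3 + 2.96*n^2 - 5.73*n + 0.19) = 1.8*n^3 - 7.18*n^2 + 5.07*n + 2.33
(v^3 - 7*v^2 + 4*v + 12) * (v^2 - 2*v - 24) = v^5 - 9*v^4 - 6*v^3 + 172*v^2 - 120*v - 288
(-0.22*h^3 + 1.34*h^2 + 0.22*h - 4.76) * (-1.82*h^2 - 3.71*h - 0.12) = 0.4004*h^5 - 1.6226*h^4 - 5.3454*h^3 + 7.6862*h^2 + 17.6332*h + 0.5712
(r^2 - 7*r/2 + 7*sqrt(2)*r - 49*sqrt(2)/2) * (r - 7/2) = r^3 - 7*r^2 + 7*sqrt(2)*r^2 - 49*sqrt(2)*r + 49*r/4 + 343*sqrt(2)/4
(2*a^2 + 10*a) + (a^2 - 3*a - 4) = 3*a^2 + 7*a - 4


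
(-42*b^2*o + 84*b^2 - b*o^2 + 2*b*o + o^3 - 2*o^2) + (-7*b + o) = -42*b^2*o + 84*b^2 - b*o^2 + 2*b*o - 7*b + o^3 - 2*o^2 + o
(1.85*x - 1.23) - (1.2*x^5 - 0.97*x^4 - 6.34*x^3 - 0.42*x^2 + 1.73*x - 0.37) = -1.2*x^5 + 0.97*x^4 + 6.34*x^3 + 0.42*x^2 + 0.12*x - 0.86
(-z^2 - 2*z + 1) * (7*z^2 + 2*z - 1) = -7*z^4 - 16*z^3 + 4*z^2 + 4*z - 1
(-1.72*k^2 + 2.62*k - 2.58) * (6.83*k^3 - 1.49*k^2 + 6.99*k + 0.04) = -11.7476*k^5 + 20.4574*k^4 - 33.548*k^3 + 22.0892*k^2 - 17.9294*k - 0.1032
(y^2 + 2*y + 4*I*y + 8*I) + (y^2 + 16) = 2*y^2 + 2*y + 4*I*y + 16 + 8*I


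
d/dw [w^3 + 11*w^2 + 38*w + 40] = 3*w^2 + 22*w + 38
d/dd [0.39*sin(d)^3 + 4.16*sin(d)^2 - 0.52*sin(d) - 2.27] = (1.17*sin(d)^2 + 8.32*sin(d) - 0.52)*cos(d)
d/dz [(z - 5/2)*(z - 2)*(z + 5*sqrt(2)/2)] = 3*z^2 - 9*z + 5*sqrt(2)*z - 45*sqrt(2)/4 + 5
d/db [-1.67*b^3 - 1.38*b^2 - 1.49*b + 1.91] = -5.01*b^2 - 2.76*b - 1.49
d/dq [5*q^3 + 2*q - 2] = 15*q^2 + 2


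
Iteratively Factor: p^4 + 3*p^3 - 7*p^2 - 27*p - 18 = (p + 3)*(p^3 - 7*p - 6) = (p + 1)*(p + 3)*(p^2 - p - 6) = (p + 1)*(p + 2)*(p + 3)*(p - 3)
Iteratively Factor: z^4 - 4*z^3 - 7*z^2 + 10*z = (z - 5)*(z^3 + z^2 - 2*z) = (z - 5)*(z - 1)*(z^2 + 2*z) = z*(z - 5)*(z - 1)*(z + 2)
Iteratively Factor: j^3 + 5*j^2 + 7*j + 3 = (j + 1)*(j^2 + 4*j + 3) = (j + 1)*(j + 3)*(j + 1)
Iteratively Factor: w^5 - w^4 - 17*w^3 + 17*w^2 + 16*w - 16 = (w - 1)*(w^4 - 17*w^2 + 16) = (w - 4)*(w - 1)*(w^3 + 4*w^2 - w - 4) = (w - 4)*(w - 1)*(w + 4)*(w^2 - 1) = (w - 4)*(w - 1)*(w + 1)*(w + 4)*(w - 1)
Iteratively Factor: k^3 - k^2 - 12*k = (k + 3)*(k^2 - 4*k) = k*(k + 3)*(k - 4)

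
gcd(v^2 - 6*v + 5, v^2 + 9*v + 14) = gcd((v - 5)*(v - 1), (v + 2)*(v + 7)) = 1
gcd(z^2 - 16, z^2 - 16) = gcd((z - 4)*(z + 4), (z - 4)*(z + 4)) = z^2 - 16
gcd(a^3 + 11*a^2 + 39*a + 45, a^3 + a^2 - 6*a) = a + 3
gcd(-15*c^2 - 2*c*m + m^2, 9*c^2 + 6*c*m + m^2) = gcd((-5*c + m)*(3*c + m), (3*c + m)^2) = 3*c + m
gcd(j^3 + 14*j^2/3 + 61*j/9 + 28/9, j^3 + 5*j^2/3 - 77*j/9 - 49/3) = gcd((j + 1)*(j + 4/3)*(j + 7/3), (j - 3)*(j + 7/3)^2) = j + 7/3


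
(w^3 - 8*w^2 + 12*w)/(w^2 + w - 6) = w*(w - 6)/(w + 3)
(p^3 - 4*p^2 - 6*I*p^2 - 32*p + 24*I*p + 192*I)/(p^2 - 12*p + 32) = (p^2 + p*(4 - 6*I) - 24*I)/(p - 4)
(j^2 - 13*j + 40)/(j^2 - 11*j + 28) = (j^2 - 13*j + 40)/(j^2 - 11*j + 28)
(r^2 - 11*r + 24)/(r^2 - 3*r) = (r - 8)/r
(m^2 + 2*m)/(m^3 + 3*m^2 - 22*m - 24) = m*(m + 2)/(m^3 + 3*m^2 - 22*m - 24)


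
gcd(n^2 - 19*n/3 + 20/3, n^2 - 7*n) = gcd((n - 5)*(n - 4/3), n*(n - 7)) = 1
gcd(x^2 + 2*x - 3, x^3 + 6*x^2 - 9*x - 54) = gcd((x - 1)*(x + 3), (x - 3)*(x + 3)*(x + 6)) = x + 3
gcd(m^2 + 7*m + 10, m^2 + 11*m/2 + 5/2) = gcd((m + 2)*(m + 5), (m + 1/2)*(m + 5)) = m + 5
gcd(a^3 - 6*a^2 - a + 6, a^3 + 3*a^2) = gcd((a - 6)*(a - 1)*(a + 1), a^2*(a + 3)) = 1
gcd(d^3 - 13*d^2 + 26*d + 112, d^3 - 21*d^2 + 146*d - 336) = d^2 - 15*d + 56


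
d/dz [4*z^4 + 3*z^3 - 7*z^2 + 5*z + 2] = 16*z^3 + 9*z^2 - 14*z + 5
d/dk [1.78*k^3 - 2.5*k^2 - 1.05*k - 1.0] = 5.34*k^2 - 5.0*k - 1.05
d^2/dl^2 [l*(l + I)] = 2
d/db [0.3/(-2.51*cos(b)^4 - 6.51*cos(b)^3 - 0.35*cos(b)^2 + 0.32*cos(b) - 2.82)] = (-3.012*cos(b)^3 - 5.859*cos(b)^2 - 0.21*cos(b) + 0.096)*sin(b)/(2.51*cos(b)^4 + 6.51*cos(b)^3 + 0.35*cos(b)^2 - 0.32*cos(b) + 2.82)^2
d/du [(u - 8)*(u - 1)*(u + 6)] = 3*u^2 - 6*u - 46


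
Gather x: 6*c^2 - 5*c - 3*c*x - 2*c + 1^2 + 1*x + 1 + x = 6*c^2 - 7*c + x*(2 - 3*c) + 2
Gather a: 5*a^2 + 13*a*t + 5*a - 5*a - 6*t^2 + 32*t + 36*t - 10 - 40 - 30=5*a^2 + 13*a*t - 6*t^2 + 68*t - 80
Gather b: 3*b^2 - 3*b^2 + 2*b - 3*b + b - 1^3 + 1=0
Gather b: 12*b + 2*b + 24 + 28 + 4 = 14*b + 56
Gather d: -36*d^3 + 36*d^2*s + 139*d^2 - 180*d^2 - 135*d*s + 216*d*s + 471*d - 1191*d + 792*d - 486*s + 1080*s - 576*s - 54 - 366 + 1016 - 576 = -36*d^3 + d^2*(36*s - 41) + d*(81*s + 72) + 18*s + 20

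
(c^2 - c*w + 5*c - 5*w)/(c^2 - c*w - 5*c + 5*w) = (c + 5)/(c - 5)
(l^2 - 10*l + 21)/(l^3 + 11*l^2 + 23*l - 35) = (l^2 - 10*l + 21)/(l^3 + 11*l^2 + 23*l - 35)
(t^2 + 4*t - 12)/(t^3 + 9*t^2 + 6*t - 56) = (t + 6)/(t^2 + 11*t + 28)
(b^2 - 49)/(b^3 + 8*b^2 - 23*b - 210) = (b - 7)/(b^2 + b - 30)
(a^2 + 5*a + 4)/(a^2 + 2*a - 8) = (a + 1)/(a - 2)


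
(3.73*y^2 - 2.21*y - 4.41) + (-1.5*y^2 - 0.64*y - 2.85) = 2.23*y^2 - 2.85*y - 7.26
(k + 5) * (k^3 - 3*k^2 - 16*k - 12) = k^4 + 2*k^3 - 31*k^2 - 92*k - 60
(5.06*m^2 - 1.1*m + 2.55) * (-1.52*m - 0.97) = -7.6912*m^3 - 3.2362*m^2 - 2.809*m - 2.4735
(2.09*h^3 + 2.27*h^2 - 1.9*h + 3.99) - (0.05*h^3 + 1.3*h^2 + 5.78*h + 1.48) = 2.04*h^3 + 0.97*h^2 - 7.68*h + 2.51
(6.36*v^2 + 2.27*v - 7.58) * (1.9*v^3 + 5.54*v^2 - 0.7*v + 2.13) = 12.084*v^5 + 39.5474*v^4 - 6.2782*v^3 - 30.0354*v^2 + 10.1411*v - 16.1454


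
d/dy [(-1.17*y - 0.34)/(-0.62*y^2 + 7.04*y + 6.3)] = (0.7254*y^2 - 8.2368*y - (1.17*y + 0.34)*(1.24*y - 7.04) - 7.371)/(-0.62*y^2 + 7.04*y + 6.3)^2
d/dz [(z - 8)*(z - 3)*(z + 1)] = 3*z^2 - 20*z + 13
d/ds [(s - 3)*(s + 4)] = 2*s + 1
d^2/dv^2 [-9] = 0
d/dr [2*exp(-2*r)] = -4*exp(-2*r)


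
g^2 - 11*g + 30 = (g - 6)*(g - 5)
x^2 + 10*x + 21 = (x + 3)*(x + 7)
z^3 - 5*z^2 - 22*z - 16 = (z - 8)*(z + 1)*(z + 2)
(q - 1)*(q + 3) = q^2 + 2*q - 3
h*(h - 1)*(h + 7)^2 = h^4 + 13*h^3 + 35*h^2 - 49*h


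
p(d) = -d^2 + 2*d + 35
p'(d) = 2 - 2*d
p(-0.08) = 34.83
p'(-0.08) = 2.16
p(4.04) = 26.76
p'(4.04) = -6.08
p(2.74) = 32.97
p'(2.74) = -3.48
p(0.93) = 36.00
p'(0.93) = 0.14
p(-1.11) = 31.55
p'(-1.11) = 4.22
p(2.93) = 32.28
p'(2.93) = -3.86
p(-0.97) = 32.12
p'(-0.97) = 3.94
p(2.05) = 34.90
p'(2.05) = -2.10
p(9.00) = -28.00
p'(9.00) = -16.00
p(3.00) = 32.00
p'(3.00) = -4.00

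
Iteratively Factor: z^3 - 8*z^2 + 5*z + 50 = (z - 5)*(z^2 - 3*z - 10) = (z - 5)*(z + 2)*(z - 5)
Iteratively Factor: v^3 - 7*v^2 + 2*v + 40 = (v + 2)*(v^2 - 9*v + 20) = (v - 4)*(v + 2)*(v - 5)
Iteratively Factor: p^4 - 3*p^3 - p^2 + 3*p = (p - 1)*(p^3 - 2*p^2 - 3*p) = p*(p - 1)*(p^2 - 2*p - 3) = p*(p - 3)*(p - 1)*(p + 1)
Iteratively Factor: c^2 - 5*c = (c - 5)*(c)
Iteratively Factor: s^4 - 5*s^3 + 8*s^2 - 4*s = (s - 2)*(s^3 - 3*s^2 + 2*s) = s*(s - 2)*(s^2 - 3*s + 2) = s*(s - 2)^2*(s - 1)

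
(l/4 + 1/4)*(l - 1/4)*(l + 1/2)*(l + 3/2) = l^4/4 + 11*l^3/16 + l^2/2 + l/64 - 3/64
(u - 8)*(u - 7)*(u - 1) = u^3 - 16*u^2 + 71*u - 56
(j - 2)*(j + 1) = j^2 - j - 2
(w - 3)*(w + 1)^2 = w^3 - w^2 - 5*w - 3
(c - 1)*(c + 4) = c^2 + 3*c - 4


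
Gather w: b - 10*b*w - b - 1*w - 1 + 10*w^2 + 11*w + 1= 10*w^2 + w*(10 - 10*b)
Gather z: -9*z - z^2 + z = -z^2 - 8*z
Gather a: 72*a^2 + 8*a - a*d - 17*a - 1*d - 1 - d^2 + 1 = 72*a^2 + a*(-d - 9) - d^2 - d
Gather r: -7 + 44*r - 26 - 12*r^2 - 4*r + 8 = -12*r^2 + 40*r - 25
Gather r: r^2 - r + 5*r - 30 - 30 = r^2 + 4*r - 60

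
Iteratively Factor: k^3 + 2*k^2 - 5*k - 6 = (k + 3)*(k^2 - k - 2) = (k + 1)*(k + 3)*(k - 2)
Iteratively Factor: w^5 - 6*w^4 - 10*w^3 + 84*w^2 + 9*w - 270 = (w + 2)*(w^4 - 8*w^3 + 6*w^2 + 72*w - 135) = (w + 2)*(w + 3)*(w^3 - 11*w^2 + 39*w - 45) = (w - 3)*(w + 2)*(w + 3)*(w^2 - 8*w + 15) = (w - 5)*(w - 3)*(w + 2)*(w + 3)*(w - 3)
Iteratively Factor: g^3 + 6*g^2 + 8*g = (g + 2)*(g^2 + 4*g) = g*(g + 2)*(g + 4)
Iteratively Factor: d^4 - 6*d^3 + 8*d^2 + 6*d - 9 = (d - 3)*(d^3 - 3*d^2 - d + 3) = (d - 3)^2*(d^2 - 1) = (d - 3)^2*(d + 1)*(d - 1)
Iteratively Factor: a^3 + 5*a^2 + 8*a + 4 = (a + 2)*(a^2 + 3*a + 2) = (a + 2)^2*(a + 1)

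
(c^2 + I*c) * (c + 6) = c^3 + 6*c^2 + I*c^2 + 6*I*c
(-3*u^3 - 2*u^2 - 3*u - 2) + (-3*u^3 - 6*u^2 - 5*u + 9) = -6*u^3 - 8*u^2 - 8*u + 7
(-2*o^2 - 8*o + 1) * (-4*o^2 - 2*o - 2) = 8*o^4 + 36*o^3 + 16*o^2 + 14*o - 2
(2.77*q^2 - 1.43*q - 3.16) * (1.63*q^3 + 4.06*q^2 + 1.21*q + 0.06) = 4.5151*q^5 + 8.9153*q^4 - 7.6049*q^3 - 14.3937*q^2 - 3.9094*q - 0.1896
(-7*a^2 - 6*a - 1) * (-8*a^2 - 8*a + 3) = 56*a^4 + 104*a^3 + 35*a^2 - 10*a - 3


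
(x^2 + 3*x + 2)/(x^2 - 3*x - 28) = (x^2 + 3*x + 2)/(x^2 - 3*x - 28)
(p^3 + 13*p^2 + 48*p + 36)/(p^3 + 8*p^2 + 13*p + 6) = (p + 6)/(p + 1)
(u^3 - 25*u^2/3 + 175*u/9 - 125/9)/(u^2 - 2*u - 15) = (9*u^2 - 30*u + 25)/(9*(u + 3))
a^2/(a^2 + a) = a/(a + 1)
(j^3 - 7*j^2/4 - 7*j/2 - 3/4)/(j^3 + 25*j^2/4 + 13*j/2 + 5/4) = (j - 3)/(j + 5)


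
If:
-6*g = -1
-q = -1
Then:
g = 1/6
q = 1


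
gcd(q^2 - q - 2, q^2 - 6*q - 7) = q + 1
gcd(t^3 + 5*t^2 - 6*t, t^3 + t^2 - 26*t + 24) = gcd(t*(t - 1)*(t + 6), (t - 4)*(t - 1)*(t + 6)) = t^2 + 5*t - 6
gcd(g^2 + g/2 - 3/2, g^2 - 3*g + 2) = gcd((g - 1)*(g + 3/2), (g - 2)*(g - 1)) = g - 1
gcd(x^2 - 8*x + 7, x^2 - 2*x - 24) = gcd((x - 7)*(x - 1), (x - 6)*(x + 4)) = 1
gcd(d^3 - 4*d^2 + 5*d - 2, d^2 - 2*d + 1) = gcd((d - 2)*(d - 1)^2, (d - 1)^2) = d^2 - 2*d + 1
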